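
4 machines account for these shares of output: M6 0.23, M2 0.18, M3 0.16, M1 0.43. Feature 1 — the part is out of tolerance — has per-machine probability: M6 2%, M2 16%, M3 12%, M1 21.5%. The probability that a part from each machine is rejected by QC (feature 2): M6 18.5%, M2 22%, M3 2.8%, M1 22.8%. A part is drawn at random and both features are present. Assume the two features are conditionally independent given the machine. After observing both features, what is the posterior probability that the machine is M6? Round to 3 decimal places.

Unnormalized posteriors (prior × likelihood):
  M6: 0.23 × 0.02 × 0.185 = 0.000851
  M2: 0.18 × 0.16 × 0.22 = 0.006336
  M3: 0.16 × 0.12 × 0.028 = 0.0005376
  M1: 0.43 × 0.215 × 0.228 = 0.0210786
Total = 0.0288032.
P(M6 | evidence) = 0.000851 / 0.0288032 ≈ 0.030.

0.030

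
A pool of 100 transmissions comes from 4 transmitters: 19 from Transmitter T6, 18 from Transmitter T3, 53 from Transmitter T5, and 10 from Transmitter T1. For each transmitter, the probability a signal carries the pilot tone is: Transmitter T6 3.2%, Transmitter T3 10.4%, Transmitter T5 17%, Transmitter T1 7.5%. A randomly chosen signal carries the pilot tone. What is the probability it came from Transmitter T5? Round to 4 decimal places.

0.7361

By Bayes' rule, posterior ∝ prior × likelihood:
  Transmitter T6: 0.19 × 0.032 = 0.00608
  Transmitter T3: 0.18 × 0.104 = 0.01872
  Transmitter T5: 0.53 × 0.17 = 0.0901
  Transmitter T1: 0.1 × 0.075 = 0.0075
Total = 0.1224.
P(Transmitter T5 | evidence) = 0.0901 / 0.1224 ≈ 0.7361.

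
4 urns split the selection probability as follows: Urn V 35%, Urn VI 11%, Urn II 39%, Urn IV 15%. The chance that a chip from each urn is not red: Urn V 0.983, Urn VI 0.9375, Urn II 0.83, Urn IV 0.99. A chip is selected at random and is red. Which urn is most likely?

Taking complements, P(red | each) = Urn V 0.017, Urn VI 0.0625, Urn II 0.17, Urn IV 0.01.
By Bayes' rule, posterior ∝ prior × likelihood:
  Urn V: 0.35 × 0.017 = 0.00595
  Urn VI: 0.11 × 0.0625 = 0.006875
  Urn II: 0.39 × 0.17 = 0.0663
  Urn IV: 0.15 × 0.01 = 0.0015
Sum = 0.080625.
Largest term belongs to Urn II, so Urn II is most probable.

Urn II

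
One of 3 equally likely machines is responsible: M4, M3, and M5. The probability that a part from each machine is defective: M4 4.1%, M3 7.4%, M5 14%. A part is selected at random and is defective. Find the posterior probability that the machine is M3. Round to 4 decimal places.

0.2902

With a uniform prior (1/3 each), posterior ∝ likelihood:
  M4: 0.041
  M3: 0.074
  M5: 0.14
Sum = 0.255.
P(M3 | evidence) = 0.074 / 0.255 ≈ 0.2902.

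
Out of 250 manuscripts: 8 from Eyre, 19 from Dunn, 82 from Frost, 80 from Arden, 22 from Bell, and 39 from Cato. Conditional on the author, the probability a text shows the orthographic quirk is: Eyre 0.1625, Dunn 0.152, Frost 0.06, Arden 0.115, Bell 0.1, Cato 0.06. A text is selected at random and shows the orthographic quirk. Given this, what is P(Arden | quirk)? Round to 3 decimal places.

0.403

By Bayes' rule, posterior ∝ prior × likelihood:
  Eyre: 0.032 × 0.1625 = 0.0052
  Dunn: 0.076 × 0.152 = 0.011552
  Frost: 0.328 × 0.06 = 0.01968
  Arden: 0.32 × 0.115 = 0.0368
  Bell: 0.088 × 0.1 = 0.0088
  Cato: 0.156 × 0.06 = 0.00936
Normalizing constant = 0.091392.
P(Arden | evidence) = 0.0368 / 0.091392 ≈ 0.403.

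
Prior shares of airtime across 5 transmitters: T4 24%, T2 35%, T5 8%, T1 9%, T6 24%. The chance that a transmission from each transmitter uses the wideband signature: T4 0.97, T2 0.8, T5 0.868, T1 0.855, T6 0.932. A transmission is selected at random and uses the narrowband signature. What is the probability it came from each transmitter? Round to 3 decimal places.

T4 0.061, T2 0.598, T5 0.090, T1 0.111, T6 0.139

Taking complements, P(narrowband | each) = T4 0.03, T2 0.2, T5 0.132, T1 0.145, T6 0.068.
Compute prior × likelihood for every hypothesis:
  T4: 0.24 × 0.03 = 0.0072
  T2: 0.35 × 0.2 = 0.07
  T5: 0.08 × 0.132 = 0.01056
  T1: 0.09 × 0.145 = 0.01305
  T6: 0.24 × 0.068 = 0.01632
Sum = 0.11713.
P(T4 | narrowband) = 0.0072/0.11713 ≈ 0.061
P(T2 | narrowband) = 0.07/0.11713 ≈ 0.598
P(T5 | narrowband) = 0.01056/0.11713 ≈ 0.090
P(T1 | narrowband) = 0.01305/0.11713 ≈ 0.111
P(T6 | narrowband) = 0.01632/0.11713 ≈ 0.139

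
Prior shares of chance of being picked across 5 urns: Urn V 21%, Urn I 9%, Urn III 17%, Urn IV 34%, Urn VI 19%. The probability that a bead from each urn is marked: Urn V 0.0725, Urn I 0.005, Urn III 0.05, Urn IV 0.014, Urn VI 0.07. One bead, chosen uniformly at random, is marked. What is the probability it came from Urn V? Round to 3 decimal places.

0.360

Unnormalized posteriors (prior × likelihood):
  Urn V: 0.21 × 0.0725 = 0.015225
  Urn I: 0.09 × 0.005 = 0.00045
  Urn III: 0.17 × 0.05 = 0.0085
  Urn IV: 0.34 × 0.014 = 0.00476
  Urn VI: 0.19 × 0.07 = 0.0133
Normalizing constant = 0.042235.
P(Urn V | evidence) = 0.015225 / 0.042235 ≈ 0.360.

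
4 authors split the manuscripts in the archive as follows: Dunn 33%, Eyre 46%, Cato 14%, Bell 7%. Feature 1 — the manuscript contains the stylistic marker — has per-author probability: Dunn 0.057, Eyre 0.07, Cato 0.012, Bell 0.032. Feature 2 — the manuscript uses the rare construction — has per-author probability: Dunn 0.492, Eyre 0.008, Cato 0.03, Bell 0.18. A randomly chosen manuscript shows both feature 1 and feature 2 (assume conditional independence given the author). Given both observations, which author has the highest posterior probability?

Dunn

Prior × likelihood for each hypothesis:
  Dunn: 0.33 × 0.057 × 0.492 = 0.00925452
  Eyre: 0.46 × 0.07 × 0.008 = 0.0002576
  Cato: 0.14 × 0.012 × 0.03 = 0.0000504
  Bell: 0.07 × 0.032 × 0.18 = 0.0004032
Normalizing constant = 0.00996572.
Largest term belongs to Dunn, so Dunn is most probable.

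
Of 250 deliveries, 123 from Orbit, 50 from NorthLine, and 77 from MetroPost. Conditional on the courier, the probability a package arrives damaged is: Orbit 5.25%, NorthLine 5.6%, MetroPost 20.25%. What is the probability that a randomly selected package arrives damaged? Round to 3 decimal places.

Unnormalized posteriors (prior × likelihood):
  Orbit: 0.492 × 0.0525 = 0.02583
  NorthLine: 0.2 × 0.056 = 0.0112
  MetroPost: 0.308 × 0.2025 = 0.06237
P(damaged) = 0.02583 + 0.0112 + 0.06237 = 0.0994 → 0.099.

0.099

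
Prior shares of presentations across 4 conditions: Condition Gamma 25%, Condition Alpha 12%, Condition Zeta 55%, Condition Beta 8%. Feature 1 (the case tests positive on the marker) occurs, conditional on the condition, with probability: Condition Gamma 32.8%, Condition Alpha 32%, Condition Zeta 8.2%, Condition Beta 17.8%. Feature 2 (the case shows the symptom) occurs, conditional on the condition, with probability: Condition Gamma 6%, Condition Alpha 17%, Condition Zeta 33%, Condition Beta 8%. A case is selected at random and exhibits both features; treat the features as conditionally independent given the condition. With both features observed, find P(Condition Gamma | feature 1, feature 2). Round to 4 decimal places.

0.1791

Unnormalized posteriors (prior × likelihood):
  Condition Gamma: 0.25 × 0.328 × 0.06 = 0.00492
  Condition Alpha: 0.12 × 0.32 × 0.17 = 0.006528
  Condition Zeta: 0.55 × 0.082 × 0.33 = 0.014883
  Condition Beta: 0.08 × 0.178 × 0.08 = 0.0011392
Normalizing constant = 0.0274702.
P(Condition Gamma | evidence) = 0.00492 / 0.0274702 ≈ 0.1791.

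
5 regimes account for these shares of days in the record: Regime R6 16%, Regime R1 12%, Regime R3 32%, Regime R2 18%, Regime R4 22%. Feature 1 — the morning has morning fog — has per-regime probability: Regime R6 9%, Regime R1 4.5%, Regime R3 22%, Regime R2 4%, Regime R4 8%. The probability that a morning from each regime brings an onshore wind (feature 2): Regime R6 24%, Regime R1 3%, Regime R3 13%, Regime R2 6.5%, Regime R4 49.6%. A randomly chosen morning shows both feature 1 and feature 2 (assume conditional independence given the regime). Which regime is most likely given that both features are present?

Regime R3

Compute prior × likelihood for every hypothesis:
  Regime R6: 0.16 × 0.09 × 0.24 = 0.003456
  Regime R1: 0.12 × 0.045 × 0.03 = 0.000162
  Regime R3: 0.32 × 0.22 × 0.13 = 0.009152
  Regime R2: 0.18 × 0.04 × 0.065 = 0.000468
  Regime R4: 0.22 × 0.08 × 0.496 = 0.0087296
Sum = 0.0219676.
Largest term belongs to Regime R3, so Regime R3 is most probable.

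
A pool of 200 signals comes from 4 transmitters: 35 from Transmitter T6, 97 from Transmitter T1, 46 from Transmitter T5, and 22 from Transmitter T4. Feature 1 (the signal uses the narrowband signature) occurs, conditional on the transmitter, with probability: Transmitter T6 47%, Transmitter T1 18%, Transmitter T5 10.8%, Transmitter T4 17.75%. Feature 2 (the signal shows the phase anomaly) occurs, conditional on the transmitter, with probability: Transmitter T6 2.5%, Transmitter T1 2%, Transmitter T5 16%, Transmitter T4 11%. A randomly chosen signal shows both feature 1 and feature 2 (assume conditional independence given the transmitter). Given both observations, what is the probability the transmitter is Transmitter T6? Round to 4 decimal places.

0.2072

By Bayes' rule, posterior ∝ prior × likelihood:
  Transmitter T6: 0.175 × 0.47 × 0.025 = 0.00205625
  Transmitter T1: 0.485 × 0.18 × 0.02 = 0.001746
  Transmitter T5: 0.23 × 0.108 × 0.16 = 0.0039744
  Transmitter T4: 0.11 × 0.1775 × 0.11 = 0.00214775
Normalizing constant = 0.0099244.
P(Transmitter T6 | evidence) = 0.00205625 / 0.0099244 ≈ 0.2072.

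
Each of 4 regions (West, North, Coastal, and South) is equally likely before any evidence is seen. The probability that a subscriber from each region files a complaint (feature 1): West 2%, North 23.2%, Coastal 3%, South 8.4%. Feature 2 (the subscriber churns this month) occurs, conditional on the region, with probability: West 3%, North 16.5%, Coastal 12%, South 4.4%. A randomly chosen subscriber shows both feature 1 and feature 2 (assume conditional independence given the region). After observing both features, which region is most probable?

North

With a uniform prior (1/4 each), posterior ∝ likelihood:
  West: 0.02 × 0.03 = 0.0006
  North: 0.232 × 0.165 = 0.03828
  Coastal: 0.03 × 0.12 = 0.0036
  South: 0.084 × 0.044 = 0.003696
Total = 0.046176.
Largest term belongs to North, so North is most probable.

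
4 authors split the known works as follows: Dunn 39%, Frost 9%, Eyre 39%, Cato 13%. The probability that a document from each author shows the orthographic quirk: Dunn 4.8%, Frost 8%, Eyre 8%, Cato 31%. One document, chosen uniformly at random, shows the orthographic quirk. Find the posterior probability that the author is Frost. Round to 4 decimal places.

0.0739

By Bayes' rule, posterior ∝ prior × likelihood:
  Dunn: 0.39 × 0.048 = 0.01872
  Frost: 0.09 × 0.08 = 0.0072
  Eyre: 0.39 × 0.08 = 0.0312
  Cato: 0.13 × 0.31 = 0.0403
Total = 0.09742.
P(Frost | evidence) = 0.0072 / 0.09742 ≈ 0.0739.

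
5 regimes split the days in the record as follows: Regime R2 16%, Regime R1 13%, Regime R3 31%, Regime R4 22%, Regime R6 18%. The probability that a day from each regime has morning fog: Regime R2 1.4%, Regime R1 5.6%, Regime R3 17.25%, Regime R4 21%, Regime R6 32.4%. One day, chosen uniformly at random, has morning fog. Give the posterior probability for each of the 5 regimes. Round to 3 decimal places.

Regime R2 0.013, Regime R1 0.043, Regime R3 0.319, Regime R4 0.276, Regime R6 0.348

By Bayes' rule, posterior ∝ prior × likelihood:
  Regime R2: 0.16 × 0.014 = 0.00224
  Regime R1: 0.13 × 0.056 = 0.00728
  Regime R3: 0.31 × 0.1725 = 0.053475
  Regime R4: 0.22 × 0.21 = 0.0462
  Regime R6: 0.18 × 0.324 = 0.05832
Total = 0.167515.
P(Regime R2 | fog) = 0.00224/0.167515 ≈ 0.013
P(Regime R1 | fog) = 0.00728/0.167515 ≈ 0.043
P(Regime R3 | fog) = 0.053475/0.167515 ≈ 0.319
P(Regime R4 | fog) = 0.0462/0.167515 ≈ 0.276
P(Regime R6 | fog) = 0.05832/0.167515 ≈ 0.348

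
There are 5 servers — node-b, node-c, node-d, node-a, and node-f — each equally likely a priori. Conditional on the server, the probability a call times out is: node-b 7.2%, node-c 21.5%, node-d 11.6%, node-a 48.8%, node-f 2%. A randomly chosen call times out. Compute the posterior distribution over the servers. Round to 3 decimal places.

Since the prior is uniform, the posterior is proportional to the likelihood:
  node-b: 0.072
  node-c: 0.215
  node-d: 0.116
  node-a: 0.488
  node-f: 0.02
Sum = 0.911.
P(node-b | timeout) = 0.072/0.911 ≈ 0.079
P(node-c | timeout) = 0.215/0.911 ≈ 0.236
P(node-d | timeout) = 0.116/0.911 ≈ 0.127
P(node-a | timeout) = 0.488/0.911 ≈ 0.536
P(node-f | timeout) = 0.02/0.911 ≈ 0.022
(Check: 0.079+0.236+0.127+0.536+0.022 = 1.000.)

node-b 0.079, node-c 0.236, node-d 0.127, node-a 0.536, node-f 0.022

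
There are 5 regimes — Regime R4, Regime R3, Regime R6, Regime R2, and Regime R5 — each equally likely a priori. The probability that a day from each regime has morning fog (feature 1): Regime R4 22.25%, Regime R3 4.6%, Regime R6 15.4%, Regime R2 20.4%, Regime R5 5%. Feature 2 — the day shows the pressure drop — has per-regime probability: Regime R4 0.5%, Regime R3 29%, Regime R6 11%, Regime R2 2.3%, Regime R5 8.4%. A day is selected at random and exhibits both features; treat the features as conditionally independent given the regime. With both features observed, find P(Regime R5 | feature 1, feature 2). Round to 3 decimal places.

0.104

With a uniform prior (1/5 each), posterior ∝ likelihood:
  Regime R4: 0.2225 × 0.005 = 0.0011125
  Regime R3: 0.046 × 0.29 = 0.01334
  Regime R6: 0.154 × 0.11 = 0.01694
  Regime R2: 0.204 × 0.023 = 0.004692
  Regime R5: 0.05 × 0.084 = 0.0042
Normalizing constant = 0.0402845.
P(Regime R5 | evidence) = 0.0042 / 0.0402845 ≈ 0.104.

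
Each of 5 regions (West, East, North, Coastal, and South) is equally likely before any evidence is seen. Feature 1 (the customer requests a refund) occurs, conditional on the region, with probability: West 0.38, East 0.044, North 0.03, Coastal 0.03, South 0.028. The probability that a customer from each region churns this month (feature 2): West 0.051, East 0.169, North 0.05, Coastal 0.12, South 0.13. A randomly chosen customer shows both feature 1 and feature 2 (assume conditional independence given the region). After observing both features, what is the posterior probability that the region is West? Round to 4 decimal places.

0.5451

With a uniform prior (1/5 each), posterior ∝ likelihood:
  West: 0.38 × 0.051 = 0.01938
  East: 0.044 × 0.169 = 0.007436
  North: 0.03 × 0.05 = 0.0015
  Coastal: 0.03 × 0.12 = 0.0036
  South: 0.028 × 0.13 = 0.00364
Normalizing constant = 0.035556.
P(West | evidence) = 0.01938 / 0.035556 ≈ 0.5451.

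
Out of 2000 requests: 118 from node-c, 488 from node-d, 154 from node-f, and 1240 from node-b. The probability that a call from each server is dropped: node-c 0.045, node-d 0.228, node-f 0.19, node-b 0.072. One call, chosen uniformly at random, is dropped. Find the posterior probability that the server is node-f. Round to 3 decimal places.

Compute prior × likelihood for every hypothesis:
  node-c: 0.059 × 0.045 = 0.002655
  node-d: 0.244 × 0.228 = 0.055632
  node-f: 0.077 × 0.19 = 0.01463
  node-b: 0.62 × 0.072 = 0.04464
Sum = 0.117557.
P(node-f | evidence) = 0.01463 / 0.117557 ≈ 0.124.

0.124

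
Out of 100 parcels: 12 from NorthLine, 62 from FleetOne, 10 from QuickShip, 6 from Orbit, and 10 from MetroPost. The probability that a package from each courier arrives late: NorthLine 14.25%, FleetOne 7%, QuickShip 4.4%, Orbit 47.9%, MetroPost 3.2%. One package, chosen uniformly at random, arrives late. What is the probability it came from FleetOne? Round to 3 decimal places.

0.448

Prior × likelihood for each hypothesis:
  NorthLine: 0.12 × 0.1425 = 0.0171
  FleetOne: 0.62 × 0.07 = 0.0434
  QuickShip: 0.1 × 0.044 = 0.0044
  Orbit: 0.06 × 0.479 = 0.02874
  MetroPost: 0.1 × 0.032 = 0.0032
Sum = 0.09684.
P(FleetOne | evidence) = 0.0434 / 0.09684 ≈ 0.448.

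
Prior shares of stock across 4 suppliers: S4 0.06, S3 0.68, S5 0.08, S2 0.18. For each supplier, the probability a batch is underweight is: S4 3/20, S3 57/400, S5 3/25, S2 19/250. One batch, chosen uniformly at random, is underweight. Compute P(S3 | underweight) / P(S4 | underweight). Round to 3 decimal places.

Compute prior × likelihood for every hypothesis:
  S4: 0.06 × 0.15 = 0.009
  S3: 0.68 × 0.1425 = 0.0969
  S5: 0.08 × 0.12 = 0.0096
  S2: 0.18 × 0.076 = 0.01368
Normalizing constant = 0.12918.
The ratio is 0.0969 / 0.009 (the normalizer cancels) = 10.767.

10.767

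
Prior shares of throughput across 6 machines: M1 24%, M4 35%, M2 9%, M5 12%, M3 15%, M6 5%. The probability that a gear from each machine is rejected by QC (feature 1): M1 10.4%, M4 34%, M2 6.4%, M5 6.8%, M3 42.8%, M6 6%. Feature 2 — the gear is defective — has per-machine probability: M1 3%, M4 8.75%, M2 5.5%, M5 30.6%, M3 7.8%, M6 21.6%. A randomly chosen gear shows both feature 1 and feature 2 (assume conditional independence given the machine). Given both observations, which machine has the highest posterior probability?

Compute prior × likelihood for every hypothesis:
  M1: 0.24 × 0.104 × 0.03 = 0.0007488
  M4: 0.35 × 0.34 × 0.0875 = 0.0104125
  M2: 0.09 × 0.064 × 0.055 = 0.0003168
  M5: 0.12 × 0.068 × 0.306 = 0.00249696
  M3: 0.15 × 0.428 × 0.078 = 0.0050076
  M6: 0.05 × 0.06 × 0.216 = 0.000648
Total = 0.01963066.
Largest term belongs to M4, so M4 is most probable.

M4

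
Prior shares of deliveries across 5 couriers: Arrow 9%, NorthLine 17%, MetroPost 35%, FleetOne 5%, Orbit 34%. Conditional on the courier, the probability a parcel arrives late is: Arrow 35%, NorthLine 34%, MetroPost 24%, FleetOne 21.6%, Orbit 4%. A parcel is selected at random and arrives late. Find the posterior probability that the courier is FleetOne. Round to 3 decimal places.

Prior × likelihood for each hypothesis:
  Arrow: 0.09 × 0.35 = 0.0315
  NorthLine: 0.17 × 0.34 = 0.0578
  MetroPost: 0.35 × 0.24 = 0.084
  FleetOne: 0.05 × 0.216 = 0.0108
  Orbit: 0.34 × 0.04 = 0.0136
Sum = 0.1977.
P(FleetOne | evidence) = 0.0108 / 0.1977 ≈ 0.055.

0.055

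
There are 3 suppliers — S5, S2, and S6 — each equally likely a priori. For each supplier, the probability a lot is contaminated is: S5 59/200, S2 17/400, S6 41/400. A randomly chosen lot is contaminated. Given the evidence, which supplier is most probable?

S5

Since the prior is uniform, the posterior is proportional to the likelihood:
  S5: 0.295
  S2: 0.0425
  S6: 0.1025
Sum = 0.44.
Largest term belongs to S5, so S5 is most probable.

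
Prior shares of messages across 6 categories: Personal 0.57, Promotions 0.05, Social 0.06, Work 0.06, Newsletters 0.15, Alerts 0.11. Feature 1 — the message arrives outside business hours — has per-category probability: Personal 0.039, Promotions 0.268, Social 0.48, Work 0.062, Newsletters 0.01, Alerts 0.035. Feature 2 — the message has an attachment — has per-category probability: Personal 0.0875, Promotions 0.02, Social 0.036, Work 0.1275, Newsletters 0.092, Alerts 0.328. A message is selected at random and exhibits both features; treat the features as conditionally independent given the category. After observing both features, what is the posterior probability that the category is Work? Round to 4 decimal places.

0.0925

By Bayes' rule, posterior ∝ prior × likelihood:
  Personal: 0.57 × 0.039 × 0.0875 = 0.001945125
  Promotions: 0.05 × 0.268 × 0.02 = 0.000268
  Social: 0.06 × 0.48 × 0.036 = 0.0010368
  Work: 0.06 × 0.062 × 0.1275 = 0.0004743
  Newsletters: 0.15 × 0.01 × 0.092 = 0.000138
  Alerts: 0.11 × 0.035 × 0.328 = 0.0012628
Normalizing constant = 0.005125025.
P(Work | evidence) = 0.0004743 / 0.005125025 ≈ 0.0925.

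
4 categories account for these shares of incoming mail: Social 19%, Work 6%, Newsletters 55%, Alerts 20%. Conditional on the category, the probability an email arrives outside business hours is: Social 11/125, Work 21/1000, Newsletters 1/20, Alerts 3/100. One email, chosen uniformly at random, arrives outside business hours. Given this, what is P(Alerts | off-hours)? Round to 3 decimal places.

Prior × likelihood for each hypothesis:
  Social: 0.19 × 0.088 = 0.01672
  Work: 0.06 × 0.021 = 0.00126
  Newsletters: 0.55 × 0.05 = 0.0275
  Alerts: 0.2 × 0.03 = 0.006
Sum = 0.05148.
P(Alerts | evidence) = 0.006 / 0.05148 ≈ 0.117.

0.117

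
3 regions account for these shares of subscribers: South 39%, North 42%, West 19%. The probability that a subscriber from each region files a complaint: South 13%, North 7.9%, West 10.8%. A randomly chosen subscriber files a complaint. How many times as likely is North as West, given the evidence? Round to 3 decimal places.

Compute prior × likelihood for every hypothesis:
  South: 0.39 × 0.13 = 0.0507
  North: 0.42 × 0.079 = 0.03318
  West: 0.19 × 0.108 = 0.02052
Normalizing constant = 0.1044.
The ratio is 0.03318 / 0.02052 (the normalizer cancels) = 1.617.

1.617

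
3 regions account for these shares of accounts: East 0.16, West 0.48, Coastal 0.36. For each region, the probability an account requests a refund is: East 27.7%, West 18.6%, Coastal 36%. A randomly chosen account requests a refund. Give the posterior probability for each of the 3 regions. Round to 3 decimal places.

Compute prior × likelihood for every hypothesis:
  East: 0.16 × 0.277 = 0.04432
  West: 0.48 × 0.186 = 0.08928
  Coastal: 0.36 × 0.36 = 0.1296
Sum = 0.2632.
P(East | refund) = 0.04432/0.2632 ≈ 0.168
P(West | refund) = 0.08928/0.2632 ≈ 0.339
P(Coastal | refund) = 0.1296/0.2632 ≈ 0.492

East 0.168, West 0.339, Coastal 0.492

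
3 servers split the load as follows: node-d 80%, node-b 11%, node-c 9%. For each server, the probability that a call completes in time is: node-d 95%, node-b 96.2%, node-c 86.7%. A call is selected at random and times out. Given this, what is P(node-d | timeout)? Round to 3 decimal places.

0.712

Taking complements, P(timeout | each) = node-d 0.05, node-b 0.038, node-c 0.133.
Prior × likelihood for each hypothesis:
  node-d: 0.8 × 0.05 = 0.04
  node-b: 0.11 × 0.038 = 0.00418
  node-c: 0.09 × 0.133 = 0.01197
Normalizing constant = 0.05615.
P(node-d | evidence) = 0.04 / 0.05615 ≈ 0.712.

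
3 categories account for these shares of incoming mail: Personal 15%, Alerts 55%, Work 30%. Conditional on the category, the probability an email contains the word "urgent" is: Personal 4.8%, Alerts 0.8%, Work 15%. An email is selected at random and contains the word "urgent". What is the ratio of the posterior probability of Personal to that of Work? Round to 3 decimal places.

0.160

Unnormalized posteriors (prior × likelihood):
  Personal: 0.15 × 0.048 = 0.0072
  Alerts: 0.55 × 0.008 = 0.0044
  Work: 0.3 × 0.15 = 0.045
Normalizing constant = 0.0566.
The ratio is 0.0072 / 0.045 (the normalizer cancels) = 0.160.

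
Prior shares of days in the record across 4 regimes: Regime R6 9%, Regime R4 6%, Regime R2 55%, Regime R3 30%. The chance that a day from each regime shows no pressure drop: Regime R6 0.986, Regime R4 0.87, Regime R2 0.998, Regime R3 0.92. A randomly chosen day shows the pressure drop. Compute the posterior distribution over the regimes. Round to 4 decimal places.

Regime R6 0.0369, Regime R4 0.2283, Regime R2 0.0322, Regime R3 0.7026

Taking complements, P(drop | each) = Regime R6 0.014, Regime R4 0.13, Regime R2 0.002, Regime R3 0.08.
By Bayes' rule, posterior ∝ prior × likelihood:
  Regime R6: 0.09 × 0.014 = 0.00126
  Regime R4: 0.06 × 0.13 = 0.0078
  Regime R2: 0.55 × 0.002 = 0.0011
  Regime R3: 0.3 × 0.08 = 0.024
Sum = 0.03416.
P(Regime R6 | drop) = 0.00126/0.03416 ≈ 0.0369
P(Regime R4 | drop) = 0.0078/0.03416 ≈ 0.2283
P(Regime R2 | drop) = 0.0011/0.03416 ≈ 0.0322
P(Regime R3 | drop) = 0.024/0.03416 ≈ 0.7026
(Check: 0.0369+0.2283+0.0322+0.7026 = 1.0000.)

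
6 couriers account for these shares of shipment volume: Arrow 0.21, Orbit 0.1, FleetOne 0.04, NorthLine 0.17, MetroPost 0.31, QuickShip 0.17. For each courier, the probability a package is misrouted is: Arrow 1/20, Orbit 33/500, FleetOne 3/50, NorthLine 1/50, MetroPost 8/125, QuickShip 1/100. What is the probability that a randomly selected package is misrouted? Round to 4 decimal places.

Prior × likelihood for each hypothesis:
  Arrow: 0.21 × 0.05 = 0.0105
  Orbit: 0.1 × 0.066 = 0.0066
  FleetOne: 0.04 × 0.06 = 0.0024
  NorthLine: 0.17 × 0.02 = 0.0034
  MetroPost: 0.31 × 0.064 = 0.01984
  QuickShip: 0.17 × 0.01 = 0.0017
P(misrouted) = 0.0105 + 0.0066 + 0.0024 + 0.0034 + 0.01984 + 0.0017 = 0.04444 → 0.0444.

0.0444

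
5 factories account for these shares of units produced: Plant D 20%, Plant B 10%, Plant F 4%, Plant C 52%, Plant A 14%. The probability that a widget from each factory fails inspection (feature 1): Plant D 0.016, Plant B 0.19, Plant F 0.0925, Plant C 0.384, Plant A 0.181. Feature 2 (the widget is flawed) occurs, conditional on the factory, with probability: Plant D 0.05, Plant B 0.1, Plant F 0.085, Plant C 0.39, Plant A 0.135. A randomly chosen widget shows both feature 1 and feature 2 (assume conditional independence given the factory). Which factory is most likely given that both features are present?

Prior × likelihood for each hypothesis:
  Plant D: 0.2 × 0.016 × 0.05 = 0.00016
  Plant B: 0.1 × 0.19 × 0.1 = 0.0019
  Plant F: 0.04 × 0.0925 × 0.085 = 0.0003145
  Plant C: 0.52 × 0.384 × 0.39 = 0.0778752
  Plant A: 0.14 × 0.181 × 0.135 = 0.0034209
Total = 0.0836706.
Largest term belongs to Plant C, so Plant C is most probable.

Plant C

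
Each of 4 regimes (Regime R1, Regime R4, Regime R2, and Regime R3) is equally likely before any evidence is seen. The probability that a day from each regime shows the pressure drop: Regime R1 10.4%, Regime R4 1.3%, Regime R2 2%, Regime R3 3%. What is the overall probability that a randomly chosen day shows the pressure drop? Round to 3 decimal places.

0.042

Since the prior is uniform, the posterior is proportional to the likelihood:
  Regime R1: 0.104
  Regime R4: 0.013
  Regime R2: 0.02
  Regime R3: 0.03
P(drop) = (1/4) × (0.104 + 0.013 + 0.02 + 0.03) = 0.167/4 ≈ 0.042.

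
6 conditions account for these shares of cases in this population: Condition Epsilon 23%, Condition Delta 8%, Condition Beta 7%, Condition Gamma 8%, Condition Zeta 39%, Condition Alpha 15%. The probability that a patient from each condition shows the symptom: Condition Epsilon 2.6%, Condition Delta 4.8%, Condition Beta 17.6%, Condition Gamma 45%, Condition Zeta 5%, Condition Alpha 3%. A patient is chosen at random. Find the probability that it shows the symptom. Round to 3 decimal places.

0.082

Prior × likelihood for each hypothesis:
  Condition Epsilon: 0.23 × 0.026 = 0.00598
  Condition Delta: 0.08 × 0.048 = 0.00384
  Condition Beta: 0.07 × 0.176 = 0.01232
  Condition Gamma: 0.08 × 0.45 = 0.036
  Condition Zeta: 0.39 × 0.05 = 0.0195
  Condition Alpha: 0.15 × 0.03 = 0.0045
P(symptomatic) = 0.00598 + 0.00384 + 0.01232 + 0.036 + 0.0195 + 0.0045 = 0.08214 → 0.082.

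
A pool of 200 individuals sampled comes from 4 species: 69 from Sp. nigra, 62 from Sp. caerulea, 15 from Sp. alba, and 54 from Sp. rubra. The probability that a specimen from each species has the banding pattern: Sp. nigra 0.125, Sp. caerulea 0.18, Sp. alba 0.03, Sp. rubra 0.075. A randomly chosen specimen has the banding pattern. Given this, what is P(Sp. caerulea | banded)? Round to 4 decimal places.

0.4595

By Bayes' rule, posterior ∝ prior × likelihood:
  Sp. nigra: 0.345 × 0.125 = 0.043125
  Sp. caerulea: 0.31 × 0.18 = 0.0558
  Sp. alba: 0.075 × 0.03 = 0.00225
  Sp. rubra: 0.27 × 0.075 = 0.02025
Total = 0.121425.
P(Sp. caerulea | evidence) = 0.0558 / 0.121425 ≈ 0.4595.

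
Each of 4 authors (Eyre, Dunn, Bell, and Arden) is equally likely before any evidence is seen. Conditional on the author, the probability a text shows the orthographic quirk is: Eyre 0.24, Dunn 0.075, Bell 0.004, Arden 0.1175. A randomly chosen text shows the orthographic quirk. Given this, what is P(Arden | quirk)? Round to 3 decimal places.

Since the prior is uniform, the posterior is proportional to the likelihood:
  Eyre: 0.24
  Dunn: 0.075
  Bell: 0.004
  Arden: 0.1175
Sum = 0.4365.
P(Arden | evidence) = 0.1175 / 0.4365 ≈ 0.269.

0.269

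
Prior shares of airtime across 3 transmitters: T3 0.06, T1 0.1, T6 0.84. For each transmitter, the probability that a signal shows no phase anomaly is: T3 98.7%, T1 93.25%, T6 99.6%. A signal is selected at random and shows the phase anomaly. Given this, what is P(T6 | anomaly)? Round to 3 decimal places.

0.309

Taking complements, P(anomaly | each) = T3 0.013, T1 0.0675, T6 0.004.
Compute prior × likelihood for every hypothesis:
  T3: 0.06 × 0.013 = 0.00078
  T1: 0.1 × 0.0675 = 0.00675
  T6: 0.84 × 0.004 = 0.00336
Normalizing constant = 0.01089.
P(T6 | evidence) = 0.00336 / 0.01089 ≈ 0.309.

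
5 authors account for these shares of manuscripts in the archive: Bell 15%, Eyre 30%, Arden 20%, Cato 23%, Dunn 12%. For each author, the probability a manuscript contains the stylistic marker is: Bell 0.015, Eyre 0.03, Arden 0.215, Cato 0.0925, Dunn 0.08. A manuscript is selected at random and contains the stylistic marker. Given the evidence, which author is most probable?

Compute prior × likelihood for every hypothesis:
  Bell: 0.15 × 0.015 = 0.00225
  Eyre: 0.3 × 0.03 = 0.009
  Arden: 0.2 × 0.215 = 0.043
  Cato: 0.23 × 0.0925 = 0.021275
  Dunn: 0.12 × 0.08 = 0.0096
Sum = 0.085125.
Largest term belongs to Arden, so Arden is most probable.

Arden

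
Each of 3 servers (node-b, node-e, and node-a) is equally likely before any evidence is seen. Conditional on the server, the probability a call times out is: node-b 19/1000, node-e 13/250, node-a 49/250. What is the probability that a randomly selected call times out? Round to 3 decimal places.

With a uniform prior (1/3 each), posterior ∝ likelihood:
  node-b: 0.019
  node-e: 0.052
  node-a: 0.196
P(timeout) = (1/3) × (0.019 + 0.052 + 0.196) = 0.267/3 ≈ 0.089.

0.089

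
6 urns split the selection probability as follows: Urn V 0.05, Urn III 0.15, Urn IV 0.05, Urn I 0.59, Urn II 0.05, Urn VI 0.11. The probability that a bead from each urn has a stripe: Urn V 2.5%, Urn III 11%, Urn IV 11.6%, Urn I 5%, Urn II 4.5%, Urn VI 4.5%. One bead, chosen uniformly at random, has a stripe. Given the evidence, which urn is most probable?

Urn I

Prior × likelihood for each hypothesis:
  Urn V: 0.05 × 0.025 = 0.00125
  Urn III: 0.15 × 0.11 = 0.0165
  Urn IV: 0.05 × 0.116 = 0.0058
  Urn I: 0.59 × 0.05 = 0.0295
  Urn II: 0.05 × 0.045 = 0.00225
  Urn VI: 0.11 × 0.045 = 0.00495
Total = 0.06025.
Largest term belongs to Urn I, so Urn I is most probable.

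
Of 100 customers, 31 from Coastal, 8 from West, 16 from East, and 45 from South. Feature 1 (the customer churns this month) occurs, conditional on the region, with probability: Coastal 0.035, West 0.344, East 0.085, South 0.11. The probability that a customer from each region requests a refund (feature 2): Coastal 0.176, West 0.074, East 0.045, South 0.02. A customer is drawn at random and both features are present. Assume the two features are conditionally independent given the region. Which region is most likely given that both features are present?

Compute prior × likelihood for every hypothesis:
  Coastal: 0.31 × 0.035 × 0.176 = 0.0019096
  West: 0.08 × 0.344 × 0.074 = 0.00203648
  East: 0.16 × 0.085 × 0.045 = 0.000612
  South: 0.45 × 0.11 × 0.02 = 0.00099
Sum = 0.00554808.
Largest term belongs to West, so West is most probable.

West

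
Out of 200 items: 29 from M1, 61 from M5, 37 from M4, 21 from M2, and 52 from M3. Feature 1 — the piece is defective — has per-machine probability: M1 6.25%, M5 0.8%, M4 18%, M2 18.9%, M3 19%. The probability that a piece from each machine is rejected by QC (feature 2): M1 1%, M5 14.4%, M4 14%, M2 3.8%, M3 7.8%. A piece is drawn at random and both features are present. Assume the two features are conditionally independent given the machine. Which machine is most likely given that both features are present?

Compute prior × likelihood for every hypothesis:
  M1: 0.145 × 0.0625 × 0.01 = 0.000090625
  M5: 0.305 × 0.008 × 0.144 = 0.00035136
  M4: 0.185 × 0.18 × 0.14 = 0.004662
  M2: 0.105 × 0.189 × 0.038 = 0.00075411
  M3: 0.26 × 0.19 × 0.078 = 0.0038532
Normalizing constant = 0.009711295.
Largest term belongs to M4, so M4 is most probable.

M4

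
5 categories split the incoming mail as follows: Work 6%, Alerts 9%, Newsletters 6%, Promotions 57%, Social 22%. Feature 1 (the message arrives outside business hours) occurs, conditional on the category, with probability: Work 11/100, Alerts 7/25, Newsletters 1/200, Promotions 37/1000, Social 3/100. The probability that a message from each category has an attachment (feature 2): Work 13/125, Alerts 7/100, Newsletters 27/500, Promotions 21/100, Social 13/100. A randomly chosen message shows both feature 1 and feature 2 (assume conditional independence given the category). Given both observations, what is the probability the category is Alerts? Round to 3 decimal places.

Unnormalized posteriors (prior × likelihood):
  Work: 0.06 × 0.11 × 0.104 = 0.0006864
  Alerts: 0.09 × 0.28 × 0.07 = 0.001764
  Newsletters: 0.06 × 0.005 × 0.054 = 0.0000162
  Promotions: 0.57 × 0.037 × 0.21 = 0.0044289
  Social: 0.22 × 0.03 × 0.13 = 0.000858
Total = 0.0077535.
P(Alerts | evidence) = 0.001764 / 0.0077535 ≈ 0.228.

0.228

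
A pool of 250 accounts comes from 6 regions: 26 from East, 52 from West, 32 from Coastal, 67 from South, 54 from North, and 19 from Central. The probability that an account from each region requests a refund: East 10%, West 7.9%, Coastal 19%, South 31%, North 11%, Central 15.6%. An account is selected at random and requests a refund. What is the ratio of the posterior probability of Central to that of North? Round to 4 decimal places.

Compute prior × likelihood for every hypothesis:
  East: 0.104 × 0.1 = 0.0104
  West: 0.208 × 0.079 = 0.016432
  Coastal: 0.128 × 0.19 = 0.02432
  South: 0.268 × 0.31 = 0.08308
  North: 0.216 × 0.11 = 0.02376
  Central: 0.076 × 0.156 = 0.011856
Normalizing constant = 0.169848.
The ratio is 0.011856 / 0.02376 (the normalizer cancels) = 0.4990.

0.4990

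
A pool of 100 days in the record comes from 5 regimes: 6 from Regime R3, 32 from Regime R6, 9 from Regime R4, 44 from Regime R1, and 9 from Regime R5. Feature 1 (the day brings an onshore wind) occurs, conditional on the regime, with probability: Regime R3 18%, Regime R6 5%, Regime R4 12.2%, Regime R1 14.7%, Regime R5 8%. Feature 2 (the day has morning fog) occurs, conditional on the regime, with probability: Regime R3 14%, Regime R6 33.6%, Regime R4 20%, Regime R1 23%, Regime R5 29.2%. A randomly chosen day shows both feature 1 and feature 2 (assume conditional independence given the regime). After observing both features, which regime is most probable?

Regime R1

Prior × likelihood for each hypothesis:
  Regime R3: 0.06 × 0.18 × 0.14 = 0.001512
  Regime R6: 0.32 × 0.05 × 0.336 = 0.005376
  Regime R4: 0.09 × 0.122 × 0.2 = 0.002196
  Regime R1: 0.44 × 0.147 × 0.23 = 0.0148764
  Regime R5: 0.09 × 0.08 × 0.292 = 0.0021024
Sum = 0.0260628.
Largest term belongs to Regime R1, so Regime R1 is most probable.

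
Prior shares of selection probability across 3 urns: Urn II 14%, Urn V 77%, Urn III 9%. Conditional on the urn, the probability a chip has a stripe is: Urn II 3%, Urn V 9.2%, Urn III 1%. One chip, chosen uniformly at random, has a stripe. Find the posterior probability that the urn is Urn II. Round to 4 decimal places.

Prior × likelihood for each hypothesis:
  Urn II: 0.14 × 0.03 = 0.0042
  Urn V: 0.77 × 0.092 = 0.07084
  Urn III: 0.09 × 0.01 = 0.0009
Normalizing constant = 0.07594.
P(Urn II | evidence) = 0.0042 / 0.07594 ≈ 0.0553.

0.0553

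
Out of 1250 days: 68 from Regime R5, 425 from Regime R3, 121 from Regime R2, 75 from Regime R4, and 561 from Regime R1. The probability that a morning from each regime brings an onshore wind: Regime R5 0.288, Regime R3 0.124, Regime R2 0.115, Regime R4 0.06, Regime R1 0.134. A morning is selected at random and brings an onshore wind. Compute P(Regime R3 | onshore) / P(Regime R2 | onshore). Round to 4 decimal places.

3.7873

By Bayes' rule, posterior ∝ prior × likelihood:
  Regime R5: 0.0544 × 0.288 = 0.0156672
  Regime R3: 0.34 × 0.124 = 0.04216
  Regime R2: 0.0968 × 0.115 = 0.011132
  Regime R4: 0.06 × 0.06 = 0.0036
  Regime R1: 0.4488 × 0.134 = 0.0601392
Normalizing constant = 0.1326984.
The ratio is 0.04216 / 0.011132 (the normalizer cancels) = 3.7873.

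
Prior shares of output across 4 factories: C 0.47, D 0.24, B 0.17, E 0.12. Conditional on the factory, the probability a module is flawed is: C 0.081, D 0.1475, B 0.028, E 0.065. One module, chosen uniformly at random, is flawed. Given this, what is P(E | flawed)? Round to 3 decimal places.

0.091

Prior × likelihood for each hypothesis:
  C: 0.47 × 0.081 = 0.03807
  D: 0.24 × 0.1475 = 0.0354
  B: 0.17 × 0.028 = 0.00476
  E: 0.12 × 0.065 = 0.0078
Sum = 0.08603.
P(E | evidence) = 0.0078 / 0.08603 ≈ 0.091.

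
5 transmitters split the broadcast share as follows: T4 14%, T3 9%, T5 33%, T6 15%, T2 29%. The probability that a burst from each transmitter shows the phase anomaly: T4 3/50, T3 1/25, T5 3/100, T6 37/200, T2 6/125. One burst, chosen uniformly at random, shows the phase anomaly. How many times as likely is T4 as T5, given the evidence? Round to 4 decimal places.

0.8485

Compute prior × likelihood for every hypothesis:
  T4: 0.14 × 0.06 = 0.0084
  T3: 0.09 × 0.04 = 0.0036
  T5: 0.33 × 0.03 = 0.0099
  T6: 0.15 × 0.185 = 0.02775
  T2: 0.29 × 0.048 = 0.01392
Sum = 0.06357.
The ratio is 0.0084 / 0.0099 (the normalizer cancels) = 0.8485.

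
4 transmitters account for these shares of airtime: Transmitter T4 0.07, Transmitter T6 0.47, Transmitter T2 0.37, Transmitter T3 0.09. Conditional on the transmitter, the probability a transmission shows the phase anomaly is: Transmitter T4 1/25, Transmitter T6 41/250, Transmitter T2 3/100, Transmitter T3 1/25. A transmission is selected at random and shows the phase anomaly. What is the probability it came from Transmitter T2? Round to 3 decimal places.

Prior × likelihood for each hypothesis:
  Transmitter T4: 0.07 × 0.04 = 0.0028
  Transmitter T6: 0.47 × 0.164 = 0.07708
  Transmitter T2: 0.37 × 0.03 = 0.0111
  Transmitter T3: 0.09 × 0.04 = 0.0036
Normalizing constant = 0.09458.
P(Transmitter T2 | evidence) = 0.0111 / 0.09458 ≈ 0.117.

0.117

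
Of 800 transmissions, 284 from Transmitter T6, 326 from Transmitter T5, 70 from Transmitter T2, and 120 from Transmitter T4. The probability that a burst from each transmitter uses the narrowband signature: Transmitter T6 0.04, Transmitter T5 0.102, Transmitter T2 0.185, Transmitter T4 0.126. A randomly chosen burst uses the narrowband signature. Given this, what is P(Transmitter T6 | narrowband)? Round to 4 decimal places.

0.1563

By Bayes' rule, posterior ∝ prior × likelihood:
  Transmitter T6: 0.355 × 0.04 = 0.0142
  Transmitter T5: 0.4075 × 0.102 = 0.041565
  Transmitter T2: 0.0875 × 0.185 = 0.0161875
  Transmitter T4: 0.15 × 0.126 = 0.0189
Normalizing constant = 0.0908525.
P(Transmitter T6 | evidence) = 0.0142 / 0.0908525 ≈ 0.1563.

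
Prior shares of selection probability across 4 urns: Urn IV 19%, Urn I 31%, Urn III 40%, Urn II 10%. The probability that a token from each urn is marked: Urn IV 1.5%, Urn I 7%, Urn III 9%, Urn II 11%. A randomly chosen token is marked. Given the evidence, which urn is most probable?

By Bayes' rule, posterior ∝ prior × likelihood:
  Urn IV: 0.19 × 0.015 = 0.00285
  Urn I: 0.31 × 0.07 = 0.0217
  Urn III: 0.4 × 0.09 = 0.036
  Urn II: 0.1 × 0.11 = 0.011
Normalizing constant = 0.07155.
Largest term belongs to Urn III, so Urn III is most probable.

Urn III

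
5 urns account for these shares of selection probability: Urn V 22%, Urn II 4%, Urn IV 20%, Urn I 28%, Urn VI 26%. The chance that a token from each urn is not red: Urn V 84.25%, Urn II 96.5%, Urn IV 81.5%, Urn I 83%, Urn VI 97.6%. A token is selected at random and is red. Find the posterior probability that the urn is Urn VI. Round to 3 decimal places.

0.049

Taking complements, P(red | each) = Urn V 0.1575, Urn II 0.035, Urn IV 0.185, Urn I 0.17, Urn VI 0.024.
Unnormalized posteriors (prior × likelihood):
  Urn V: 0.22 × 0.1575 = 0.03465
  Urn II: 0.04 × 0.035 = 0.0014
  Urn IV: 0.2 × 0.185 = 0.037
  Urn I: 0.28 × 0.17 = 0.0476
  Urn VI: 0.26 × 0.024 = 0.00624
Total = 0.12689.
P(Urn VI | evidence) = 0.00624 / 0.12689 ≈ 0.049.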